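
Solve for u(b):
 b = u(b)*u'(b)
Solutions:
 u(b) = -sqrt(C1 + b^2)
 u(b) = sqrt(C1 + b^2)


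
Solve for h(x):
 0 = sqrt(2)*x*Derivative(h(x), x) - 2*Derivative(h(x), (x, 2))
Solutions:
 h(x) = C1 + C2*erfi(2^(1/4)*x/2)


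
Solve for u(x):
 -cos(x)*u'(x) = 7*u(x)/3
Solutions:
 u(x) = C1*(sin(x) - 1)^(7/6)/(sin(x) + 1)^(7/6)


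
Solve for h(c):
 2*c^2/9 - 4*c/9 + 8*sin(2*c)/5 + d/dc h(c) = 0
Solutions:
 h(c) = C1 - 2*c^3/27 + 2*c^2/9 + 4*cos(2*c)/5


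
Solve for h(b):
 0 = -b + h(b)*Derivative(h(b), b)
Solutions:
 h(b) = -sqrt(C1 + b^2)
 h(b) = sqrt(C1 + b^2)


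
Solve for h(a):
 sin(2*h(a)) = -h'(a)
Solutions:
 h(a) = pi - acos((-C1 - exp(4*a))/(C1 - exp(4*a)))/2
 h(a) = acos((-C1 - exp(4*a))/(C1 - exp(4*a)))/2


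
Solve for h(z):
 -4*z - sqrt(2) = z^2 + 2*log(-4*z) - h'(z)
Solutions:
 h(z) = C1 + z^3/3 + 2*z^2 + 2*z*log(-z) + z*(-2 + sqrt(2) + 4*log(2))


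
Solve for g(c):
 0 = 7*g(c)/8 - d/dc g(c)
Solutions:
 g(c) = C1*exp(7*c/8)


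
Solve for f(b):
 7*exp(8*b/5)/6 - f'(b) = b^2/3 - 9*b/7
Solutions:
 f(b) = C1 - b^3/9 + 9*b^2/14 + 35*exp(8*b/5)/48


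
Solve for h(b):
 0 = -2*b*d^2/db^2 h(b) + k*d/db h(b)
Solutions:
 h(b) = C1 + b^(re(k)/2 + 1)*(C2*sin(log(b)*Abs(im(k))/2) + C3*cos(log(b)*im(k)/2))


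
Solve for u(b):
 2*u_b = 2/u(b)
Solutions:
 u(b) = -sqrt(C1 + 2*b)
 u(b) = sqrt(C1 + 2*b)


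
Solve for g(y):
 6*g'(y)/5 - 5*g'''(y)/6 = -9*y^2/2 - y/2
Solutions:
 g(y) = C1 + C2*exp(-6*y/5) + C3*exp(6*y/5) - 5*y^3/4 - 5*y^2/24 - 125*y/24


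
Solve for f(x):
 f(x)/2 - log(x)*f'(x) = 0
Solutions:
 f(x) = C1*exp(li(x)/2)


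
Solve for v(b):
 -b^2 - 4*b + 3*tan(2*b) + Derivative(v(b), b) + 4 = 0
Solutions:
 v(b) = C1 + b^3/3 + 2*b^2 - 4*b + 3*log(cos(2*b))/2


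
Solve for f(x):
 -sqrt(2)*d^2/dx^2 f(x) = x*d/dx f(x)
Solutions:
 f(x) = C1 + C2*erf(2^(1/4)*x/2)


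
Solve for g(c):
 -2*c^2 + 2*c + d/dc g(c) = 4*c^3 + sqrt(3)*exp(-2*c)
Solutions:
 g(c) = C1 + c^4 + 2*c^3/3 - c^2 - sqrt(3)*exp(-2*c)/2


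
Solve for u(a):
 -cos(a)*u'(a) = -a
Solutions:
 u(a) = C1 + Integral(a/cos(a), a)


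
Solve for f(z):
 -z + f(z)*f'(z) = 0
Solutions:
 f(z) = -sqrt(C1 + z^2)
 f(z) = sqrt(C1 + z^2)


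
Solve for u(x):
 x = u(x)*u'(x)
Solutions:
 u(x) = -sqrt(C1 + x^2)
 u(x) = sqrt(C1 + x^2)


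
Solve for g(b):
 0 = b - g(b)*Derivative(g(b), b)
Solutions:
 g(b) = -sqrt(C1 + b^2)
 g(b) = sqrt(C1 + b^2)


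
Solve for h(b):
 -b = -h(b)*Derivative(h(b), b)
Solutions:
 h(b) = -sqrt(C1 + b^2)
 h(b) = sqrt(C1 + b^2)


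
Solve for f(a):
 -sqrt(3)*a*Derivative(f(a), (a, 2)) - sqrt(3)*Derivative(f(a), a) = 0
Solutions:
 f(a) = C1 + C2*log(a)


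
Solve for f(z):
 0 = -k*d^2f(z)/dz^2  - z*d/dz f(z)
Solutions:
 f(z) = C1 + C2*sqrt(k)*erf(sqrt(2)*z*sqrt(1/k)/2)


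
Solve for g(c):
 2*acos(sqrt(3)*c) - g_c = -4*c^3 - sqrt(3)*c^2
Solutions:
 g(c) = C1 + c^4 + sqrt(3)*c^3/3 + 2*c*acos(sqrt(3)*c) - 2*sqrt(3)*sqrt(1 - 3*c^2)/3


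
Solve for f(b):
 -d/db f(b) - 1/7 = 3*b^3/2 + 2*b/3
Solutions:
 f(b) = C1 - 3*b^4/8 - b^2/3 - b/7


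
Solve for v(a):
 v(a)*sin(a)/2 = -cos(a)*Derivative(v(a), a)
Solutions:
 v(a) = C1*sqrt(cos(a))


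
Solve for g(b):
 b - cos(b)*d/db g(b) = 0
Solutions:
 g(b) = C1 + Integral(b/cos(b), b)


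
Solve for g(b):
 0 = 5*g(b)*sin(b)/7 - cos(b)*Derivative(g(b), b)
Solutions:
 g(b) = C1/cos(b)^(5/7)


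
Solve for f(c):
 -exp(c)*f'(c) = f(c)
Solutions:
 f(c) = C1*exp(exp(-c))


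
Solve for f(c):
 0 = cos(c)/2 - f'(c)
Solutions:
 f(c) = C1 + sin(c)/2


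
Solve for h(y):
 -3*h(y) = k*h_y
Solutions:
 h(y) = C1*exp(-3*y/k)


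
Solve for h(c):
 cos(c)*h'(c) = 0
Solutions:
 h(c) = C1


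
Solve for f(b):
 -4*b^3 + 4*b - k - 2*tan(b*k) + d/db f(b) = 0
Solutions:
 f(b) = C1 + b^4 - 2*b^2 + b*k + 2*Piecewise((-log(cos(b*k))/k, Ne(k, 0)), (0, True))


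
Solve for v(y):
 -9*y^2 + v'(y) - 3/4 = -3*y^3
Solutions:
 v(y) = C1 - 3*y^4/4 + 3*y^3 + 3*y/4


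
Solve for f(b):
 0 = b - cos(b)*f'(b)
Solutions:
 f(b) = C1 + Integral(b/cos(b), b)


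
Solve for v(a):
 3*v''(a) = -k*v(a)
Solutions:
 v(a) = C1*exp(-sqrt(3)*a*sqrt(-k)/3) + C2*exp(sqrt(3)*a*sqrt(-k)/3)


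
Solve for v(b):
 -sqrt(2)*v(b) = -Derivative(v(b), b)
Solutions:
 v(b) = C1*exp(sqrt(2)*b)


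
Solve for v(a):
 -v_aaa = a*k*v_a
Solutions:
 v(a) = C1 + Integral(C2*airyai(a*(-k)^(1/3)) + C3*airybi(a*(-k)^(1/3)), a)


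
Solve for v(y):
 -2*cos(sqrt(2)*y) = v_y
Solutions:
 v(y) = C1 - sqrt(2)*sin(sqrt(2)*y)


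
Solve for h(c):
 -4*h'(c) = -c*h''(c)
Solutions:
 h(c) = C1 + C2*c^5


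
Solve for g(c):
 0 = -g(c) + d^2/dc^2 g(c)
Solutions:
 g(c) = C1*exp(-c) + C2*exp(c)


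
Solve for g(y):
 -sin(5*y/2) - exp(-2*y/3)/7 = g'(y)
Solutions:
 g(y) = C1 + 2*cos(5*y/2)/5 + 3*exp(-2*y/3)/14


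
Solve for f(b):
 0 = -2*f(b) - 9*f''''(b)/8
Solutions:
 f(b) = (C1*sin(sqrt(6)*b/3) + C2*cos(sqrt(6)*b/3))*exp(-sqrt(6)*b/3) + (C3*sin(sqrt(6)*b/3) + C4*cos(sqrt(6)*b/3))*exp(sqrt(6)*b/3)


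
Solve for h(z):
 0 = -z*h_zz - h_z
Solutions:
 h(z) = C1 + C2*log(z)


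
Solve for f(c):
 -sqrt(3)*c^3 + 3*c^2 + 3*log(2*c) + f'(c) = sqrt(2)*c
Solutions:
 f(c) = C1 + sqrt(3)*c^4/4 - c^3 + sqrt(2)*c^2/2 - 3*c*log(c) - c*log(8) + 3*c


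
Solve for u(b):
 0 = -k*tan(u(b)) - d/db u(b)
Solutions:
 u(b) = pi - asin(C1*exp(-b*k))
 u(b) = asin(C1*exp(-b*k))


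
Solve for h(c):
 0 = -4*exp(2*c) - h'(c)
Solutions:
 h(c) = C1 - 2*exp(2*c)


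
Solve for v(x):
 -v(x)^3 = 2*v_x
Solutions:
 v(x) = -sqrt(-1/(C1 - x))
 v(x) = sqrt(-1/(C1 - x))


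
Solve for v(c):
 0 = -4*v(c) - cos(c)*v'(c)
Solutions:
 v(c) = C1*(sin(c)^2 - 2*sin(c) + 1)/(sin(c)^2 + 2*sin(c) + 1)


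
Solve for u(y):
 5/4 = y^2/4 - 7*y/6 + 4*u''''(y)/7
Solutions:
 u(y) = C1 + C2*y + C3*y^2 + C4*y^3 - 7*y^6/5760 + 49*y^5/2880 + 35*y^4/384


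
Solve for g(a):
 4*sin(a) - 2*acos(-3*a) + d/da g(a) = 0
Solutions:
 g(a) = C1 + 2*a*acos(-3*a) + 2*sqrt(1 - 9*a^2)/3 + 4*cos(a)


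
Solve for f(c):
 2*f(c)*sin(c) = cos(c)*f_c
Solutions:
 f(c) = C1/cos(c)^2


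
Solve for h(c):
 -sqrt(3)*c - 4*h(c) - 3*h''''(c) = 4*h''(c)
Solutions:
 h(c) = -sqrt(3)*c/4 + (C1*sin(sqrt(2)*3^(3/4)*c*cos(atan(sqrt(2))/2)/3) + C2*cos(sqrt(2)*3^(3/4)*c*cos(atan(sqrt(2))/2)/3))*exp(-sqrt(2)*3^(3/4)*c*sin(atan(sqrt(2))/2)/3) + (C3*sin(sqrt(2)*3^(3/4)*c*cos(atan(sqrt(2))/2)/3) + C4*cos(sqrt(2)*3^(3/4)*c*cos(atan(sqrt(2))/2)/3))*exp(sqrt(2)*3^(3/4)*c*sin(atan(sqrt(2))/2)/3)


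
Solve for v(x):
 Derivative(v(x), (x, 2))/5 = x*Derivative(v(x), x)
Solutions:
 v(x) = C1 + C2*erfi(sqrt(10)*x/2)


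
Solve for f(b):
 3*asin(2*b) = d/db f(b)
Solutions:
 f(b) = C1 + 3*b*asin(2*b) + 3*sqrt(1 - 4*b^2)/2


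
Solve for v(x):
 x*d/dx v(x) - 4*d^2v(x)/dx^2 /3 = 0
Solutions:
 v(x) = C1 + C2*erfi(sqrt(6)*x/4)


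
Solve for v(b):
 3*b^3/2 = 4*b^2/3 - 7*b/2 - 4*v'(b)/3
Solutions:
 v(b) = C1 - 9*b^4/32 + b^3/3 - 21*b^2/16


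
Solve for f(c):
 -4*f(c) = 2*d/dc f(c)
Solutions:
 f(c) = C1*exp(-2*c)


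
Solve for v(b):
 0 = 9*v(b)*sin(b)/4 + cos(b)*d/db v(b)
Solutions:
 v(b) = C1*cos(b)^(9/4)


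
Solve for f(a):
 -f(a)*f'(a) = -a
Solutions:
 f(a) = -sqrt(C1 + a^2)
 f(a) = sqrt(C1 + a^2)


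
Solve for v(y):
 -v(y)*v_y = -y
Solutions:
 v(y) = -sqrt(C1 + y^2)
 v(y) = sqrt(C1 + y^2)


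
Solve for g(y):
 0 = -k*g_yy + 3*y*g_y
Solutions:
 g(y) = C1 + C2*erf(sqrt(6)*y*sqrt(-1/k)/2)/sqrt(-1/k)


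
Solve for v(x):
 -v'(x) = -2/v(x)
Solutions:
 v(x) = -sqrt(C1 + 4*x)
 v(x) = sqrt(C1 + 4*x)


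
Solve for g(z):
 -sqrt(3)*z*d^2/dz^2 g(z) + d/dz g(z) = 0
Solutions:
 g(z) = C1 + C2*z^(sqrt(3)/3 + 1)


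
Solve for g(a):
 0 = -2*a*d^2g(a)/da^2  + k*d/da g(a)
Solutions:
 g(a) = C1 + a^(re(k)/2 + 1)*(C2*sin(log(a)*Abs(im(k))/2) + C3*cos(log(a)*im(k)/2))


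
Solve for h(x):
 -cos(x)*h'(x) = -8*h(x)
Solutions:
 h(x) = C1*(sin(x)^4 + 4*sin(x)^3 + 6*sin(x)^2 + 4*sin(x) + 1)/(sin(x)^4 - 4*sin(x)^3 + 6*sin(x)^2 - 4*sin(x) + 1)


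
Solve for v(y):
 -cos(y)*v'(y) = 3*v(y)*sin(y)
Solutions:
 v(y) = C1*cos(y)^3


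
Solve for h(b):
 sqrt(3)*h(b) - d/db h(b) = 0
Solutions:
 h(b) = C1*exp(sqrt(3)*b)


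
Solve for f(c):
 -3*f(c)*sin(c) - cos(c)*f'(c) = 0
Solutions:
 f(c) = C1*cos(c)^3


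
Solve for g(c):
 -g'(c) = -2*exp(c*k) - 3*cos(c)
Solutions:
 g(c) = C1 + 3*sin(c) + 2*exp(c*k)/k


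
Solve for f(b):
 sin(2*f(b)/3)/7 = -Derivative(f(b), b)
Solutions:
 b/7 + 3*log(cos(2*f(b)/3) - 1)/4 - 3*log(cos(2*f(b)/3) + 1)/4 = C1


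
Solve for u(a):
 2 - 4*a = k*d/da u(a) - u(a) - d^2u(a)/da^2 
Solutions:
 u(a) = C1*exp(a*(k - sqrt(k^2 - 4))/2) + C2*exp(a*(k + sqrt(k^2 - 4))/2) + 4*a + 4*k - 2


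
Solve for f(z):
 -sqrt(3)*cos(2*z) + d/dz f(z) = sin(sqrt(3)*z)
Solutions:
 f(z) = C1 + sqrt(3)*sin(2*z)/2 - sqrt(3)*cos(sqrt(3)*z)/3


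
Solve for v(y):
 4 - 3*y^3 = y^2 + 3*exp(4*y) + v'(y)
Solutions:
 v(y) = C1 - 3*y^4/4 - y^3/3 + 4*y - 3*exp(4*y)/4


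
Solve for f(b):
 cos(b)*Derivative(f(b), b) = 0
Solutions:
 f(b) = C1


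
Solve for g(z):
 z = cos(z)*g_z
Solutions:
 g(z) = C1 + Integral(z/cos(z), z)


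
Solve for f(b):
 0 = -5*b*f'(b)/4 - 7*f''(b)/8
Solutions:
 f(b) = C1 + C2*erf(sqrt(35)*b/7)


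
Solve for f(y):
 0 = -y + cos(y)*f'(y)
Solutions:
 f(y) = C1 + Integral(y/cos(y), y)


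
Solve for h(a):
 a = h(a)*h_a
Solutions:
 h(a) = -sqrt(C1 + a^2)
 h(a) = sqrt(C1 + a^2)


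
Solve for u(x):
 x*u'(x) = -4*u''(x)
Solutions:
 u(x) = C1 + C2*erf(sqrt(2)*x/4)


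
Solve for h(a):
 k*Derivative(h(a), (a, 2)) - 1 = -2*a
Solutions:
 h(a) = C1 + C2*a - a^3/(3*k) + a^2/(2*k)


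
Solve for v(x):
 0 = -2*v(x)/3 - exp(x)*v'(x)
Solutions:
 v(x) = C1*exp(2*exp(-x)/3)


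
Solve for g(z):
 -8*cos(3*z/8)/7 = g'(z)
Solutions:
 g(z) = C1 - 64*sin(3*z/8)/21


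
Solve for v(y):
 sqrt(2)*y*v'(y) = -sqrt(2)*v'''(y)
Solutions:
 v(y) = C1 + Integral(C2*airyai(-y) + C3*airybi(-y), y)


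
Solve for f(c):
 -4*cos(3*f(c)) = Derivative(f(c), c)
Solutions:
 f(c) = -asin((C1 + exp(24*c))/(C1 - exp(24*c)))/3 + pi/3
 f(c) = asin((C1 + exp(24*c))/(C1 - exp(24*c)))/3


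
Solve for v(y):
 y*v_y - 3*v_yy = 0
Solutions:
 v(y) = C1 + C2*erfi(sqrt(6)*y/6)


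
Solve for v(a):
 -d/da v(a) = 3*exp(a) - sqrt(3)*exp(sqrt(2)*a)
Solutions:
 v(a) = C1 - 3*exp(a) + sqrt(6)*exp(sqrt(2)*a)/2


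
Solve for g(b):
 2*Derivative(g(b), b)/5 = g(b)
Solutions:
 g(b) = C1*exp(5*b/2)


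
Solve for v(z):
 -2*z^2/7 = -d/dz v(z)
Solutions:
 v(z) = C1 + 2*z^3/21


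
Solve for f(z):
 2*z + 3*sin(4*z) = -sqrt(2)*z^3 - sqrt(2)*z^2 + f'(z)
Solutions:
 f(z) = C1 + sqrt(2)*z^4/4 + sqrt(2)*z^3/3 + z^2 - 3*cos(4*z)/4


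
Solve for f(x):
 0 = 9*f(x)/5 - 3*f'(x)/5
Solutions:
 f(x) = C1*exp(3*x)


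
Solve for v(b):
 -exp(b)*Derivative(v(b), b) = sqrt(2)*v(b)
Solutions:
 v(b) = C1*exp(sqrt(2)*exp(-b))


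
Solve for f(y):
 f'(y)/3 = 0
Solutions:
 f(y) = C1


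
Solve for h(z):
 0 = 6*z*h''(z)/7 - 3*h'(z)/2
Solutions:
 h(z) = C1 + C2*z^(11/4)


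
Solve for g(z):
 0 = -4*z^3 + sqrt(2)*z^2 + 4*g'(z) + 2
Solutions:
 g(z) = C1 + z^4/4 - sqrt(2)*z^3/12 - z/2


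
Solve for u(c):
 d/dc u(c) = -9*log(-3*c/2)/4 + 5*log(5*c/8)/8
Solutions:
 u(c) = C1 - 13*c*log(c)/8 + c*(-18*log(3) + 3*log(2) + 5*log(5) + 13 - 18*I*pi)/8


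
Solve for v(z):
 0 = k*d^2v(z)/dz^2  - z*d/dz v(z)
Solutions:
 v(z) = C1 + C2*erf(sqrt(2)*z*sqrt(-1/k)/2)/sqrt(-1/k)


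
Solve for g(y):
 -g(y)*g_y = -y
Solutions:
 g(y) = -sqrt(C1 + y^2)
 g(y) = sqrt(C1 + y^2)


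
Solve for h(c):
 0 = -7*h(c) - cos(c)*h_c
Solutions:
 h(c) = C1*sqrt(sin(c) - 1)*(sin(c)^3 - 3*sin(c)^2 + 3*sin(c) - 1)/(sqrt(sin(c) + 1)*(sin(c)^3 + 3*sin(c)^2 + 3*sin(c) + 1))


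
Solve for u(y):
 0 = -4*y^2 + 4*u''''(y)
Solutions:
 u(y) = C1 + C2*y + C3*y^2 + C4*y^3 + y^6/360


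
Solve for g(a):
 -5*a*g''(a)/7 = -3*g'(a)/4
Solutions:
 g(a) = C1 + C2*a^(41/20)


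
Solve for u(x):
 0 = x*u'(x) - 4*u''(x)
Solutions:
 u(x) = C1 + C2*erfi(sqrt(2)*x/4)


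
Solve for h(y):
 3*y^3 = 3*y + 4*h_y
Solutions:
 h(y) = C1 + 3*y^4/16 - 3*y^2/8


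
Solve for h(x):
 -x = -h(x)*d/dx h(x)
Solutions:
 h(x) = -sqrt(C1 + x^2)
 h(x) = sqrt(C1 + x^2)


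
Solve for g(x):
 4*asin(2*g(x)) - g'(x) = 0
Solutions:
 Integral(1/asin(2*_y), (_y, g(x))) = C1 + 4*x


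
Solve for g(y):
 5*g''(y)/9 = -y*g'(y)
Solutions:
 g(y) = C1 + C2*erf(3*sqrt(10)*y/10)


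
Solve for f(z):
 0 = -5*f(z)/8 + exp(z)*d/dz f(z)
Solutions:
 f(z) = C1*exp(-5*exp(-z)/8)


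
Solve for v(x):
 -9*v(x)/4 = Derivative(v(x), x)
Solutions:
 v(x) = C1*exp(-9*x/4)


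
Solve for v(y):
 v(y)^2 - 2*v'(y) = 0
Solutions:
 v(y) = -2/(C1 + y)


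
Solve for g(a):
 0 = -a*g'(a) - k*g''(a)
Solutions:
 g(a) = C1 + C2*sqrt(k)*erf(sqrt(2)*a*sqrt(1/k)/2)


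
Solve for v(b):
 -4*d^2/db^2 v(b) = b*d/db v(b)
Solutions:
 v(b) = C1 + C2*erf(sqrt(2)*b/4)


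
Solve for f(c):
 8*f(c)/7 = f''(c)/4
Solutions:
 f(c) = C1*exp(-4*sqrt(14)*c/7) + C2*exp(4*sqrt(14)*c/7)


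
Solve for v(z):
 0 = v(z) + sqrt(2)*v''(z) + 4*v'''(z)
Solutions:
 v(z) = C1*exp(z*(-2*sqrt(2) + 2^(2/3)/(sqrt(2) + 108 + sqrt(-2 + (sqrt(2) + 108)^2))^(1/3) + 2^(1/3)*(sqrt(2) + 108 + sqrt(-2 + (sqrt(2) + 108)^2))^(1/3))/24)*sin(2^(1/3)*sqrt(3)*z*(-(sqrt(2) + 108 + sqrt(-2 + (sqrt(2) + 108)^2))^(1/3) + 2^(1/3)/(sqrt(2) + 108 + sqrt(-2 + (sqrt(2) + 108)^2))^(1/3))/24) + C2*exp(z*(-2*sqrt(2) + 2^(2/3)/(sqrt(2) + 108 + sqrt(-2 + (sqrt(2) + 108)^2))^(1/3) + 2^(1/3)*(sqrt(2) + 108 + sqrt(-2 + (sqrt(2) + 108)^2))^(1/3))/24)*cos(2^(1/3)*sqrt(3)*z*(-(sqrt(2) + 108 + sqrt(-2 + (sqrt(2) + 108)^2))^(1/3) + 2^(1/3)/(sqrt(2) + 108 + sqrt(-2 + (sqrt(2) + 108)^2))^(1/3))/24) + C3*exp(-z*(2^(2/3)/(sqrt(2) + 108 + sqrt(-2 + (sqrt(2) + 108)^2))^(1/3) + sqrt(2) + 2^(1/3)*(sqrt(2) + 108 + sqrt(-2 + (sqrt(2) + 108)^2))^(1/3))/12)


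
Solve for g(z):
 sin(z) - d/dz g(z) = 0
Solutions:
 g(z) = C1 - cos(z)


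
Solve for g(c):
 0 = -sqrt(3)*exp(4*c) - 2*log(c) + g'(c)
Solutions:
 g(c) = C1 + 2*c*log(c) - 2*c + sqrt(3)*exp(4*c)/4


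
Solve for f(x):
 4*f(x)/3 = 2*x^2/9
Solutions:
 f(x) = x^2/6


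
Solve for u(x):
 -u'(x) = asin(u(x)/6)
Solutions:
 Integral(1/asin(_y/6), (_y, u(x))) = C1 - x


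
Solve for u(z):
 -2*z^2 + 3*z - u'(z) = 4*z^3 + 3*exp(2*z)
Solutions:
 u(z) = C1 - z^4 - 2*z^3/3 + 3*z^2/2 - 3*exp(2*z)/2


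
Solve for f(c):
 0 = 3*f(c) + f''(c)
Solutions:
 f(c) = C1*sin(sqrt(3)*c) + C2*cos(sqrt(3)*c)


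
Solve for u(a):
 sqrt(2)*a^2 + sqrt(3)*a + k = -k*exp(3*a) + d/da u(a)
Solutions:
 u(a) = C1 + sqrt(2)*a^3/3 + sqrt(3)*a^2/2 + a*k + k*exp(3*a)/3


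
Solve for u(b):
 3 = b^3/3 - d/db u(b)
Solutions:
 u(b) = C1 + b^4/12 - 3*b


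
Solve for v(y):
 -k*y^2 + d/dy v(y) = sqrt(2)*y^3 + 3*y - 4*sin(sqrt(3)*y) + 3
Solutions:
 v(y) = C1 + k*y^3/3 + sqrt(2)*y^4/4 + 3*y^2/2 + 3*y + 4*sqrt(3)*cos(sqrt(3)*y)/3


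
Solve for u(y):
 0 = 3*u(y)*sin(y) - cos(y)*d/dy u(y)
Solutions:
 u(y) = C1/cos(y)^3


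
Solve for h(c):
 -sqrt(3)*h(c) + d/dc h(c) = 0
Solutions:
 h(c) = C1*exp(sqrt(3)*c)


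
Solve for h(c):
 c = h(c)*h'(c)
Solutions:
 h(c) = -sqrt(C1 + c^2)
 h(c) = sqrt(C1 + c^2)


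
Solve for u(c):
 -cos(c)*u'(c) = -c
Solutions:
 u(c) = C1 + Integral(c/cos(c), c)


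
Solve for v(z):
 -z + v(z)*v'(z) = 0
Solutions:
 v(z) = -sqrt(C1 + z^2)
 v(z) = sqrt(C1 + z^2)


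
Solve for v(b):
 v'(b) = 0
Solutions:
 v(b) = C1


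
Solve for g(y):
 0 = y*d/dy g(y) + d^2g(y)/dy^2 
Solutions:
 g(y) = C1 + C2*erf(sqrt(2)*y/2)


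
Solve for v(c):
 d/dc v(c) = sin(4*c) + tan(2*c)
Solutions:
 v(c) = C1 - log(cos(2*c))/2 - cos(4*c)/4


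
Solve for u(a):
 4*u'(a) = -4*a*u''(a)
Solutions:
 u(a) = C1 + C2*log(a)


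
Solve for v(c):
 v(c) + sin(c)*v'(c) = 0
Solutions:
 v(c) = C1*sqrt(cos(c) + 1)/sqrt(cos(c) - 1)


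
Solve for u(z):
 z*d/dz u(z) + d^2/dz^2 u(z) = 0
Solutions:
 u(z) = C1 + C2*erf(sqrt(2)*z/2)


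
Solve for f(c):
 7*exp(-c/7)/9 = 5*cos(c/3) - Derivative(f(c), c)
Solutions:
 f(c) = C1 + 15*sin(c/3) + 49*exp(-c/7)/9


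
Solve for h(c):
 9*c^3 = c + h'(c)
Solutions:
 h(c) = C1 + 9*c^4/4 - c^2/2


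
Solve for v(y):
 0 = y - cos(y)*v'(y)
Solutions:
 v(y) = C1 + Integral(y/cos(y), y)


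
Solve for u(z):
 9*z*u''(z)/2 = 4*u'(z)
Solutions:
 u(z) = C1 + C2*z^(17/9)


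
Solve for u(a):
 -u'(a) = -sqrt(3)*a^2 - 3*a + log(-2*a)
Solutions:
 u(a) = C1 + sqrt(3)*a^3/3 + 3*a^2/2 - a*log(-a) + a*(1 - log(2))


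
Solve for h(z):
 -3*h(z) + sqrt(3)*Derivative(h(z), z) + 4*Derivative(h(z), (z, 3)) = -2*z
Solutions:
 h(z) = C1*exp(-z*(-3^(5/6)/(9 + sqrt(sqrt(3) + 81))^(1/3) + 3^(2/3)*(9 + sqrt(sqrt(3) + 81))^(1/3))/12)*sin(z*(3^(1/3)/(9 + sqrt(sqrt(3) + 81))^(1/3) + 3^(1/6)*(9 + sqrt(sqrt(3) + 81))^(1/3))/4) + C2*exp(-z*(-3^(5/6)/(9 + sqrt(sqrt(3) + 81))^(1/3) + 3^(2/3)*(9 + sqrt(sqrt(3) + 81))^(1/3))/12)*cos(z*(3^(1/3)/(9 + sqrt(sqrt(3) + 81))^(1/3) + 3^(1/6)*(9 + sqrt(sqrt(3) + 81))^(1/3))/4) + C3*exp(z*(-3^(5/6)/(9 + sqrt(sqrt(3) + 81))^(1/3) + 3^(2/3)*(9 + sqrt(sqrt(3) + 81))^(1/3))/6) + 2*z/3 + 2*sqrt(3)/9


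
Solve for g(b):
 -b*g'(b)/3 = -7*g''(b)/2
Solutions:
 g(b) = C1 + C2*erfi(sqrt(21)*b/21)


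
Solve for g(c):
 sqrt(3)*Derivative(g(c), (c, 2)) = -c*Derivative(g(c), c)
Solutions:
 g(c) = C1 + C2*erf(sqrt(2)*3^(3/4)*c/6)


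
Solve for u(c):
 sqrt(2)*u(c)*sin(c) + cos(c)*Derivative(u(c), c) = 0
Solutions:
 u(c) = C1*cos(c)^(sqrt(2))


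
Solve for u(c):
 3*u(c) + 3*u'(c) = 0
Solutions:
 u(c) = C1*exp(-c)


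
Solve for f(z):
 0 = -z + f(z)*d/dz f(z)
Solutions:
 f(z) = -sqrt(C1 + z^2)
 f(z) = sqrt(C1 + z^2)


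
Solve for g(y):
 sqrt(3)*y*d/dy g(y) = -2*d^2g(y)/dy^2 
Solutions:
 g(y) = C1 + C2*erf(3^(1/4)*y/2)


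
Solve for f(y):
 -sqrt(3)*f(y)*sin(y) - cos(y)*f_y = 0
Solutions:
 f(y) = C1*cos(y)^(sqrt(3))


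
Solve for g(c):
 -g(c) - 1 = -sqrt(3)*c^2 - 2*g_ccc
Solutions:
 g(c) = C3*exp(2^(2/3)*c/2) + sqrt(3)*c^2 + (C1*sin(2^(2/3)*sqrt(3)*c/4) + C2*cos(2^(2/3)*sqrt(3)*c/4))*exp(-2^(2/3)*c/4) - 1


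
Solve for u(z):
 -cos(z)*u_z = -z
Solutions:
 u(z) = C1 + Integral(z/cos(z), z)


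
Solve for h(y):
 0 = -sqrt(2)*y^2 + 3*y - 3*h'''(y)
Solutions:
 h(y) = C1 + C2*y + C3*y^2 - sqrt(2)*y^5/180 + y^4/24


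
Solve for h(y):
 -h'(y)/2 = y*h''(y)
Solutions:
 h(y) = C1 + C2*sqrt(y)


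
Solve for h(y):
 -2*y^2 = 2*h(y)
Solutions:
 h(y) = -y^2


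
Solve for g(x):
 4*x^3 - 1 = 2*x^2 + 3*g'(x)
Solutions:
 g(x) = C1 + x^4/3 - 2*x^3/9 - x/3


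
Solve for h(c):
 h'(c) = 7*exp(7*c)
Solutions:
 h(c) = C1 + exp(7*c)


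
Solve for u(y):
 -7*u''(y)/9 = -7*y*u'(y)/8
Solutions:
 u(y) = C1 + C2*erfi(3*y/4)


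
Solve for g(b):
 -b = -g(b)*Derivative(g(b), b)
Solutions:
 g(b) = -sqrt(C1 + b^2)
 g(b) = sqrt(C1 + b^2)


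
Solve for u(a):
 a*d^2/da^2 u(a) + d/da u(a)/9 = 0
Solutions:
 u(a) = C1 + C2*a^(8/9)


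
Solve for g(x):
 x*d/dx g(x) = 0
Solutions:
 g(x) = C1


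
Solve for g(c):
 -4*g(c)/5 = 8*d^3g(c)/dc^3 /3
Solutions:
 g(c) = C3*exp(-10^(2/3)*3^(1/3)*c/10) + (C1*sin(10^(2/3)*3^(5/6)*c/20) + C2*cos(10^(2/3)*3^(5/6)*c/20))*exp(10^(2/3)*3^(1/3)*c/20)


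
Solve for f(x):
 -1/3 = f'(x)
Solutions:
 f(x) = C1 - x/3


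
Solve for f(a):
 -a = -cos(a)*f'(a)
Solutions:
 f(a) = C1 + Integral(a/cos(a), a)


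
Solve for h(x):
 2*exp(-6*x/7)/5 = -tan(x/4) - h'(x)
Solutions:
 h(x) = C1 - 2*log(tan(x/4)^2 + 1) + 7*exp(-6*x/7)/15


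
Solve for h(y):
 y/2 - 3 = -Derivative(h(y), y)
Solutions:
 h(y) = C1 - y^2/4 + 3*y


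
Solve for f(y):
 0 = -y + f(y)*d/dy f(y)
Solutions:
 f(y) = -sqrt(C1 + y^2)
 f(y) = sqrt(C1 + y^2)


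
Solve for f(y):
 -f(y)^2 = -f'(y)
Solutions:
 f(y) = -1/(C1 + y)


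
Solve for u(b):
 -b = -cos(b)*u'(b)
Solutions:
 u(b) = C1 + Integral(b/cos(b), b)


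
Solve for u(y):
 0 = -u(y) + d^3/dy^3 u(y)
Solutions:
 u(y) = C3*exp(y) + (C1*sin(sqrt(3)*y/2) + C2*cos(sqrt(3)*y/2))*exp(-y/2)


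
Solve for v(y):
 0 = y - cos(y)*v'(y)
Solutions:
 v(y) = C1 + Integral(y/cos(y), y)


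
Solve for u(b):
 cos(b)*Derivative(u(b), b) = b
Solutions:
 u(b) = C1 + Integral(b/cos(b), b)


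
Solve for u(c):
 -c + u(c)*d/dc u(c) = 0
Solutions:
 u(c) = -sqrt(C1 + c^2)
 u(c) = sqrt(C1 + c^2)


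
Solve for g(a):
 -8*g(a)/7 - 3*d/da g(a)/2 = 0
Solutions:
 g(a) = C1*exp(-16*a/21)


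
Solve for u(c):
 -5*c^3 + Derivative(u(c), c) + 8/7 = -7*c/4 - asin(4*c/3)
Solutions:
 u(c) = C1 + 5*c^4/4 - 7*c^2/8 - c*asin(4*c/3) - 8*c/7 - sqrt(9 - 16*c^2)/4


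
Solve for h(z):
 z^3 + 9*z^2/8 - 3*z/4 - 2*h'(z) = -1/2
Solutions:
 h(z) = C1 + z^4/8 + 3*z^3/16 - 3*z^2/16 + z/4


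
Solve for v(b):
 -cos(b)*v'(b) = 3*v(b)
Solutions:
 v(b) = C1*(sin(b) - 1)^(3/2)/(sin(b) + 1)^(3/2)


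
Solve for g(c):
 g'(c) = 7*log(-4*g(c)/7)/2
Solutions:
 -2*Integral(1/(log(-_y) - log(7) + 2*log(2)), (_y, g(c)))/7 = C1 - c


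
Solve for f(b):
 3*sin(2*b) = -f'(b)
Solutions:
 f(b) = C1 + 3*cos(2*b)/2


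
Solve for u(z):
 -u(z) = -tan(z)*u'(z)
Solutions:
 u(z) = C1*sin(z)


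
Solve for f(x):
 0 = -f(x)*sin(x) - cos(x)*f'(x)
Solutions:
 f(x) = C1*cos(x)


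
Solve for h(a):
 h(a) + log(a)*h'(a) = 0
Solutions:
 h(a) = C1*exp(-li(a))


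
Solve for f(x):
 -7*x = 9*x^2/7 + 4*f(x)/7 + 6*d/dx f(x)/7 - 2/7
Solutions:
 f(x) = C1*exp(-2*x/3) - 9*x^2/4 - 11*x/2 + 35/4


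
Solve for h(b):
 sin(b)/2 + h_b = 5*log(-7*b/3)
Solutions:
 h(b) = C1 + 5*b*log(-b) - 5*b*log(3) - 5*b + 5*b*log(7) + cos(b)/2


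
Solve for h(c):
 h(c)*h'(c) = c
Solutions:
 h(c) = -sqrt(C1 + c^2)
 h(c) = sqrt(C1 + c^2)


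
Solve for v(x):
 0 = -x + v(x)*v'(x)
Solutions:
 v(x) = -sqrt(C1 + x^2)
 v(x) = sqrt(C1 + x^2)


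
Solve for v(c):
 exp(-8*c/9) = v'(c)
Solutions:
 v(c) = C1 - 9*exp(-8*c/9)/8


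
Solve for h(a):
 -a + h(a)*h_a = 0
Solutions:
 h(a) = -sqrt(C1 + a^2)
 h(a) = sqrt(C1 + a^2)


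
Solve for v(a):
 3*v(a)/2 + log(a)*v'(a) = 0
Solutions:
 v(a) = C1*exp(-3*li(a)/2)


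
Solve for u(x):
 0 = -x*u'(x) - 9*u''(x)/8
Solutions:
 u(x) = C1 + C2*erf(2*x/3)


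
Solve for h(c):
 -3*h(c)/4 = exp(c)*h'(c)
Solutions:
 h(c) = C1*exp(3*exp(-c)/4)


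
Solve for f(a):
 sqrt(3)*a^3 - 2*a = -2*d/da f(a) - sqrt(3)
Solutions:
 f(a) = C1 - sqrt(3)*a^4/8 + a^2/2 - sqrt(3)*a/2


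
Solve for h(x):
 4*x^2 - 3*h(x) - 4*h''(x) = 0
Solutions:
 h(x) = C1*sin(sqrt(3)*x/2) + C2*cos(sqrt(3)*x/2) + 4*x^2/3 - 32/9


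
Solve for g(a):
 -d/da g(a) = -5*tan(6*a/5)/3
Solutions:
 g(a) = C1 - 25*log(cos(6*a/5))/18


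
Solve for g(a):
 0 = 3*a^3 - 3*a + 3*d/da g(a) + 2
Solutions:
 g(a) = C1 - a^4/4 + a^2/2 - 2*a/3


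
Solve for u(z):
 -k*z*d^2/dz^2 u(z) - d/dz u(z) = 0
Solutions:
 u(z) = C1 + z^(((re(k) - 1)*re(k) + im(k)^2)/(re(k)^2 + im(k)^2))*(C2*sin(log(z)*Abs(im(k))/(re(k)^2 + im(k)^2)) + C3*cos(log(z)*im(k)/(re(k)^2 + im(k)^2)))


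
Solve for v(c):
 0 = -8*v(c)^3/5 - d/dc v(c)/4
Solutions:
 v(c) = -sqrt(10)*sqrt(-1/(C1 - 32*c))/2
 v(c) = sqrt(10)*sqrt(-1/(C1 - 32*c))/2


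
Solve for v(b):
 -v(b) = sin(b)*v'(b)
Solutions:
 v(b) = C1*sqrt(cos(b) + 1)/sqrt(cos(b) - 1)


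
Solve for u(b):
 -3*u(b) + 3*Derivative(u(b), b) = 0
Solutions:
 u(b) = C1*exp(b)


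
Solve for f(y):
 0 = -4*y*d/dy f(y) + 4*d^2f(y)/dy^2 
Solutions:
 f(y) = C1 + C2*erfi(sqrt(2)*y/2)


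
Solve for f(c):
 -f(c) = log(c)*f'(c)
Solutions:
 f(c) = C1*exp(-li(c))


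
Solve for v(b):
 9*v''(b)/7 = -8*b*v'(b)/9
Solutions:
 v(b) = C1 + C2*erf(2*sqrt(7)*b/9)


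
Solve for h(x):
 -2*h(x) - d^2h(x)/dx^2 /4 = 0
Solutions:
 h(x) = C1*sin(2*sqrt(2)*x) + C2*cos(2*sqrt(2)*x)


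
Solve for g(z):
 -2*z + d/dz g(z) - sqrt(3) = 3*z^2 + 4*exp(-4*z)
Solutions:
 g(z) = C1 + z^3 + z^2 + sqrt(3)*z - exp(-4*z)


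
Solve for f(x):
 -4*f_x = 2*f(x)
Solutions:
 f(x) = C1*exp(-x/2)


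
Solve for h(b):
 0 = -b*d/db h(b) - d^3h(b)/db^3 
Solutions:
 h(b) = C1 + Integral(C2*airyai(-b) + C3*airybi(-b), b)


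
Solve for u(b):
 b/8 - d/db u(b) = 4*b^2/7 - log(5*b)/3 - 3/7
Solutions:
 u(b) = C1 - 4*b^3/21 + b^2/16 + b*log(b)/3 + 2*b/21 + b*log(5)/3


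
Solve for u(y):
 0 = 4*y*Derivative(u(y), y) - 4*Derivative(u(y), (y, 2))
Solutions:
 u(y) = C1 + C2*erfi(sqrt(2)*y/2)


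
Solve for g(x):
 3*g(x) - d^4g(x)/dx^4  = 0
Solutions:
 g(x) = C1*exp(-3^(1/4)*x) + C2*exp(3^(1/4)*x) + C3*sin(3^(1/4)*x) + C4*cos(3^(1/4)*x)


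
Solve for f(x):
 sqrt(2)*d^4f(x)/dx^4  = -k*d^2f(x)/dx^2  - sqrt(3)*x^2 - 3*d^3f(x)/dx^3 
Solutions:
 f(x) = C1 + C2*x + C3*exp(sqrt(2)*x*(sqrt(-4*sqrt(2)*k + 9) - 3)/4) + C4*exp(-sqrt(2)*x*(sqrt(-4*sqrt(2)*k + 9) + 3)/4) - sqrt(3)*x^4/(12*k) + sqrt(3)*x^3/k^2 + x^2*(sqrt(6) - 9*sqrt(3)/k)/k^2


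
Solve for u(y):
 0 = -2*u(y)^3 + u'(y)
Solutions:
 u(y) = -sqrt(2)*sqrt(-1/(C1 + 2*y))/2
 u(y) = sqrt(2)*sqrt(-1/(C1 + 2*y))/2


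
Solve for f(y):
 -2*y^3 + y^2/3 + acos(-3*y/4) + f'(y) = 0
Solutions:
 f(y) = C1 + y^4/2 - y^3/9 - y*acos(-3*y/4) - sqrt(16 - 9*y^2)/3


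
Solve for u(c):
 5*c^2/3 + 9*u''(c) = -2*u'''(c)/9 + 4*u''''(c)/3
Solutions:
 u(c) = C1 + C2*c + C3*exp(c*(1 - sqrt(973))/12) + C4*exp(c*(1 + sqrt(973))/12) - 5*c^4/324 + 10*c^3/6561 - 4880*c^2/177147


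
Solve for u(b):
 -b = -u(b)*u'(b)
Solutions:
 u(b) = -sqrt(C1 + b^2)
 u(b) = sqrt(C1 + b^2)


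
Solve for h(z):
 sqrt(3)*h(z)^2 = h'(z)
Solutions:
 h(z) = -1/(C1 + sqrt(3)*z)


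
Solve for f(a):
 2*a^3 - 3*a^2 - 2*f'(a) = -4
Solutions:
 f(a) = C1 + a^4/4 - a^3/2 + 2*a


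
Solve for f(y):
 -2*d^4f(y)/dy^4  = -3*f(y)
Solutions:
 f(y) = C1*exp(-2^(3/4)*3^(1/4)*y/2) + C2*exp(2^(3/4)*3^(1/4)*y/2) + C3*sin(2^(3/4)*3^(1/4)*y/2) + C4*cos(2^(3/4)*3^(1/4)*y/2)


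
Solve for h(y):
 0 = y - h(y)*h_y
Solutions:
 h(y) = -sqrt(C1 + y^2)
 h(y) = sqrt(C1 + y^2)


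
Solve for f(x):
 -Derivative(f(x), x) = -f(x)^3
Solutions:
 f(x) = -sqrt(2)*sqrt(-1/(C1 + x))/2
 f(x) = sqrt(2)*sqrt(-1/(C1 + x))/2


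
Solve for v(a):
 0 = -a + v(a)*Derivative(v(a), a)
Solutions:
 v(a) = -sqrt(C1 + a^2)
 v(a) = sqrt(C1 + a^2)


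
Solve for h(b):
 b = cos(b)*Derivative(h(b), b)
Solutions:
 h(b) = C1 + Integral(b/cos(b), b)


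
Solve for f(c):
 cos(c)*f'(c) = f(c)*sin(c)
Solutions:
 f(c) = C1/cos(c)


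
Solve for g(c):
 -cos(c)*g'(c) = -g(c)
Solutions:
 g(c) = C1*sqrt(sin(c) + 1)/sqrt(sin(c) - 1)


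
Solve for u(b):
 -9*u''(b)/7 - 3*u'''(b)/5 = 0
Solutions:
 u(b) = C1 + C2*b + C3*exp(-15*b/7)


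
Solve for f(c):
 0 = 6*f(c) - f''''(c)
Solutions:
 f(c) = C1*exp(-6^(1/4)*c) + C2*exp(6^(1/4)*c) + C3*sin(6^(1/4)*c) + C4*cos(6^(1/4)*c)


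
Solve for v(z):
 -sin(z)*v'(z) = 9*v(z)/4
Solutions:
 v(z) = C1*(cos(z) + 1)^(9/8)/(cos(z) - 1)^(9/8)


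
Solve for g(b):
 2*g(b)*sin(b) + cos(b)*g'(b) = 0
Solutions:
 g(b) = C1*cos(b)^2


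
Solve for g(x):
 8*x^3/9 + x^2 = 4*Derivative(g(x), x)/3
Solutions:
 g(x) = C1 + x^4/6 + x^3/4


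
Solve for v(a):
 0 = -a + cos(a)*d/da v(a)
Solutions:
 v(a) = C1 + Integral(a/cos(a), a)


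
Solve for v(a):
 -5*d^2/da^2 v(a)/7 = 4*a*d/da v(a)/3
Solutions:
 v(a) = C1 + C2*erf(sqrt(210)*a/15)


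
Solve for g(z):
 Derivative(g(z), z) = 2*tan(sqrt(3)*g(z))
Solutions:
 g(z) = sqrt(3)*(pi - asin(C1*exp(2*sqrt(3)*z)))/3
 g(z) = sqrt(3)*asin(C1*exp(2*sqrt(3)*z))/3


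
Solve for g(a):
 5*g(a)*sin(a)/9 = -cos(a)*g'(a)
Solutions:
 g(a) = C1*cos(a)^(5/9)


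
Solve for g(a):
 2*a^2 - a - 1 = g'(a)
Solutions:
 g(a) = C1 + 2*a^3/3 - a^2/2 - a


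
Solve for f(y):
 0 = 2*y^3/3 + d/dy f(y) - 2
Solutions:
 f(y) = C1 - y^4/6 + 2*y


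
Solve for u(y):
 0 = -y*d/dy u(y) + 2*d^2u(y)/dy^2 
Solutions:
 u(y) = C1 + C2*erfi(y/2)


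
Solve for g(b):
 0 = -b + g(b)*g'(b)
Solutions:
 g(b) = -sqrt(C1 + b^2)
 g(b) = sqrt(C1 + b^2)


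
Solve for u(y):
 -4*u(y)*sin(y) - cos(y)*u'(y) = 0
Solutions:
 u(y) = C1*cos(y)^4


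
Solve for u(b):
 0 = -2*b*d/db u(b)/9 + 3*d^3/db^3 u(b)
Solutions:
 u(b) = C1 + Integral(C2*airyai(2^(1/3)*b/3) + C3*airybi(2^(1/3)*b/3), b)


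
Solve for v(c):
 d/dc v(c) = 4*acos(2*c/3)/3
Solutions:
 v(c) = C1 + 4*c*acos(2*c/3)/3 - 2*sqrt(9 - 4*c^2)/3


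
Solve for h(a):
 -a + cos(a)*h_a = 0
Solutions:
 h(a) = C1 + Integral(a/cos(a), a)


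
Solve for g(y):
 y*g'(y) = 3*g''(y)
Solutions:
 g(y) = C1 + C2*erfi(sqrt(6)*y/6)


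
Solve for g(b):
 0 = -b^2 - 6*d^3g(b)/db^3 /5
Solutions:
 g(b) = C1 + C2*b + C3*b^2 - b^5/72


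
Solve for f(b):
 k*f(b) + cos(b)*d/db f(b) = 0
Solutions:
 f(b) = C1*exp(k*(log(sin(b) - 1) - log(sin(b) + 1))/2)


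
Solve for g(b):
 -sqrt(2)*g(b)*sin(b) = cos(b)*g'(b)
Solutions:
 g(b) = C1*cos(b)^(sqrt(2))


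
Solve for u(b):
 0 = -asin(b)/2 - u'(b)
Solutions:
 u(b) = C1 - b*asin(b)/2 - sqrt(1 - b^2)/2


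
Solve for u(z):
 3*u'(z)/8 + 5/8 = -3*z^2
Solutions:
 u(z) = C1 - 8*z^3/3 - 5*z/3


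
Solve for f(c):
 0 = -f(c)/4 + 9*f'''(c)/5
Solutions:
 f(c) = C3*exp(30^(1/3)*c/6) + (C1*sin(10^(1/3)*3^(5/6)*c/12) + C2*cos(10^(1/3)*3^(5/6)*c/12))*exp(-30^(1/3)*c/12)


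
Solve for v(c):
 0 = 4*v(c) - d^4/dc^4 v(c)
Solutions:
 v(c) = C1*exp(-sqrt(2)*c) + C2*exp(sqrt(2)*c) + C3*sin(sqrt(2)*c) + C4*cos(sqrt(2)*c)


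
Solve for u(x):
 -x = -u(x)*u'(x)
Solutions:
 u(x) = -sqrt(C1 + x^2)
 u(x) = sqrt(C1 + x^2)


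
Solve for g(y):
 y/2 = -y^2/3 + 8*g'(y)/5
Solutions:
 g(y) = C1 + 5*y^3/72 + 5*y^2/32


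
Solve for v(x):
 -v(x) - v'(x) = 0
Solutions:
 v(x) = C1*exp(-x)


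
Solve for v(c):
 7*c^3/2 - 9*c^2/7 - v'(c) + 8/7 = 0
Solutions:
 v(c) = C1 + 7*c^4/8 - 3*c^3/7 + 8*c/7


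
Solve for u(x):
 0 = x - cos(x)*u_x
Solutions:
 u(x) = C1 + Integral(x/cos(x), x)


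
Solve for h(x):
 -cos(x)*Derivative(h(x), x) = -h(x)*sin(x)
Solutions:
 h(x) = C1/cos(x)


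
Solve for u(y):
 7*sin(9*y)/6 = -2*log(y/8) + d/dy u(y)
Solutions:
 u(y) = C1 + 2*y*log(y) - 6*y*log(2) - 2*y - 7*cos(9*y)/54


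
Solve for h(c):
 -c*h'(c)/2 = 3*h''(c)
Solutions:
 h(c) = C1 + C2*erf(sqrt(3)*c/6)


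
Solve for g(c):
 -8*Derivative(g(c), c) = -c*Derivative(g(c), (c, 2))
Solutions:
 g(c) = C1 + C2*c^9


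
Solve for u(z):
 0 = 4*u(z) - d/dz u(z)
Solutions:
 u(z) = C1*exp(4*z)


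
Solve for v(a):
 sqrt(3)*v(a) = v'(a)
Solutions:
 v(a) = C1*exp(sqrt(3)*a)


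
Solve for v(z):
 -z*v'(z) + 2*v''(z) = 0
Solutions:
 v(z) = C1 + C2*erfi(z/2)


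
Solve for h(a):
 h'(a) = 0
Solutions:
 h(a) = C1


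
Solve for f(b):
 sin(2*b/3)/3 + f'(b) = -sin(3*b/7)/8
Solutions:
 f(b) = C1 + 7*cos(3*b/7)/24 + cos(2*b/3)/2


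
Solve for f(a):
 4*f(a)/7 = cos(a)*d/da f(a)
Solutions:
 f(a) = C1*(sin(a) + 1)^(2/7)/(sin(a) - 1)^(2/7)


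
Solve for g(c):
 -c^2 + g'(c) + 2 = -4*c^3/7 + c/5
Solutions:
 g(c) = C1 - c^4/7 + c^3/3 + c^2/10 - 2*c


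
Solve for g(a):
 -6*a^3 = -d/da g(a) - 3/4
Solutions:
 g(a) = C1 + 3*a^4/2 - 3*a/4


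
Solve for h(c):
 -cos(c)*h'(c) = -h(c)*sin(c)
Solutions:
 h(c) = C1/cos(c)


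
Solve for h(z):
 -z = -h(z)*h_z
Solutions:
 h(z) = -sqrt(C1 + z^2)
 h(z) = sqrt(C1 + z^2)


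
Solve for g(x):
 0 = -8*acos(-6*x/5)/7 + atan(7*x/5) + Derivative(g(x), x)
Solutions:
 g(x) = C1 + 8*x*acos(-6*x/5)/7 - x*atan(7*x/5) + 4*sqrt(25 - 36*x^2)/21 + 5*log(49*x^2 + 25)/14


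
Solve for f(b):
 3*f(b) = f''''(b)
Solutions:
 f(b) = C1*exp(-3^(1/4)*b) + C2*exp(3^(1/4)*b) + C3*sin(3^(1/4)*b) + C4*cos(3^(1/4)*b)


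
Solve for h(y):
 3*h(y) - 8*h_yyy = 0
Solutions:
 h(y) = C3*exp(3^(1/3)*y/2) + (C1*sin(3^(5/6)*y/4) + C2*cos(3^(5/6)*y/4))*exp(-3^(1/3)*y/4)


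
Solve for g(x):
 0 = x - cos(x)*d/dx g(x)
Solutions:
 g(x) = C1 + Integral(x/cos(x), x)


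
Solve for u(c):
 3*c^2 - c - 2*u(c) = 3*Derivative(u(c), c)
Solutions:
 u(c) = C1*exp(-2*c/3) + 3*c^2/2 - 5*c + 15/2


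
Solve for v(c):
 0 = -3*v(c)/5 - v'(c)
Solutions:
 v(c) = C1*exp(-3*c/5)


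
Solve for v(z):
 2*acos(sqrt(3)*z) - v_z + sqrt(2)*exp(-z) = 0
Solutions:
 v(z) = C1 + 2*z*acos(sqrt(3)*z) - 2*sqrt(3)*sqrt(1 - 3*z^2)/3 - sqrt(2)*exp(-z)


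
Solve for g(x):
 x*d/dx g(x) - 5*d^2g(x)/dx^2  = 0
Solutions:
 g(x) = C1 + C2*erfi(sqrt(10)*x/10)


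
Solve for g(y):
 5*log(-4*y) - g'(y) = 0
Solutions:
 g(y) = C1 + 5*y*log(-y) + 5*y*(-1 + 2*log(2))


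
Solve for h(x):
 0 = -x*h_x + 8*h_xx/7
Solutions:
 h(x) = C1 + C2*erfi(sqrt(7)*x/4)


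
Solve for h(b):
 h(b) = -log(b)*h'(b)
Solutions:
 h(b) = C1*exp(-li(b))


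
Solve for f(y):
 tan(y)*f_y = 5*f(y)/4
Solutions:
 f(y) = C1*sin(y)^(5/4)


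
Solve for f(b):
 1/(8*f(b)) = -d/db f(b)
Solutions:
 f(b) = -sqrt(C1 - b)/2
 f(b) = sqrt(C1 - b)/2


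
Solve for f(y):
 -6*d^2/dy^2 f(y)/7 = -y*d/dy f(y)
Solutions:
 f(y) = C1 + C2*erfi(sqrt(21)*y/6)


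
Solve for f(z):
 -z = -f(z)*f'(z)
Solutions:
 f(z) = -sqrt(C1 + z^2)
 f(z) = sqrt(C1 + z^2)


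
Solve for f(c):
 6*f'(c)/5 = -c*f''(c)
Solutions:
 f(c) = C1 + C2/c^(1/5)


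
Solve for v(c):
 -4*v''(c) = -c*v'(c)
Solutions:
 v(c) = C1 + C2*erfi(sqrt(2)*c/4)


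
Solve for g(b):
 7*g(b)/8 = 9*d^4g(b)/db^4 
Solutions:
 g(b) = C1*exp(-14^(1/4)*sqrt(3)*b/6) + C2*exp(14^(1/4)*sqrt(3)*b/6) + C3*sin(14^(1/4)*sqrt(3)*b/6) + C4*cos(14^(1/4)*sqrt(3)*b/6)


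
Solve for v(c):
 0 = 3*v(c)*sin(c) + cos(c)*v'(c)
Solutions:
 v(c) = C1*cos(c)^3


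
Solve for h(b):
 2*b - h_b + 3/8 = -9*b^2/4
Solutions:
 h(b) = C1 + 3*b^3/4 + b^2 + 3*b/8


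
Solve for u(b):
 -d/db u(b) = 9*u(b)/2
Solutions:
 u(b) = C1*exp(-9*b/2)


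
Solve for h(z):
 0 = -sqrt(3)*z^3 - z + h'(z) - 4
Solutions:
 h(z) = C1 + sqrt(3)*z^4/4 + z^2/2 + 4*z


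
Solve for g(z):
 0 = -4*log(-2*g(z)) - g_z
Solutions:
 Integral(1/(log(-_y) + log(2)), (_y, g(z)))/4 = C1 - z


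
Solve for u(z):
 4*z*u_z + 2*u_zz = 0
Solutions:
 u(z) = C1 + C2*erf(z)


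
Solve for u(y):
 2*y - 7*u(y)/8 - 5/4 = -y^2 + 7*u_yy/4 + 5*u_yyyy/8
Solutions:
 u(y) = C1*sin(sqrt(5)*y*sqrt(7 - sqrt(14))/5) + C2*sin(sqrt(5)*y*sqrt(sqrt(14) + 7)/5) + C3*cos(sqrt(5)*y*sqrt(7 - sqrt(14))/5) + C4*cos(sqrt(5)*y*sqrt(sqrt(14) + 7)/5) + 8*y^2/7 + 16*y/7 - 6


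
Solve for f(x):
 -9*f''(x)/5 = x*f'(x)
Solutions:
 f(x) = C1 + C2*erf(sqrt(10)*x/6)


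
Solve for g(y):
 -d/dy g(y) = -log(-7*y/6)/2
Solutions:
 g(y) = C1 + y*log(-y)/2 + y*(-log(6) - 1 + log(7))/2


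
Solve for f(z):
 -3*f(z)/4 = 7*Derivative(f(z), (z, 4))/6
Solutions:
 f(z) = (C1*sin(2^(1/4)*sqrt(3)*7^(3/4)*z/14) + C2*cos(2^(1/4)*sqrt(3)*7^(3/4)*z/14))*exp(-2^(1/4)*sqrt(3)*7^(3/4)*z/14) + (C3*sin(2^(1/4)*sqrt(3)*7^(3/4)*z/14) + C4*cos(2^(1/4)*sqrt(3)*7^(3/4)*z/14))*exp(2^(1/4)*sqrt(3)*7^(3/4)*z/14)


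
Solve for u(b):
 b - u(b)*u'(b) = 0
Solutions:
 u(b) = -sqrt(C1 + b^2)
 u(b) = sqrt(C1 + b^2)


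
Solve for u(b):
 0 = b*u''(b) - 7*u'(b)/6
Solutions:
 u(b) = C1 + C2*b^(13/6)


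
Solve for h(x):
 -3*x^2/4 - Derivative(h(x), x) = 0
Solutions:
 h(x) = C1 - x^3/4


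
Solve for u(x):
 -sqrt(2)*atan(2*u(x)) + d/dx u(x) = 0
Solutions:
 Integral(1/atan(2*_y), (_y, u(x))) = C1 + sqrt(2)*x


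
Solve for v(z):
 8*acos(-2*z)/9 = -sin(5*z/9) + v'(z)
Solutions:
 v(z) = C1 + 8*z*acos(-2*z)/9 + 4*sqrt(1 - 4*z^2)/9 - 9*cos(5*z/9)/5


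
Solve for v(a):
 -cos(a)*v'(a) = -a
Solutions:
 v(a) = C1 + Integral(a/cos(a), a)


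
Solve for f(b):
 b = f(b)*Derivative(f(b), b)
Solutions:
 f(b) = -sqrt(C1 + b^2)
 f(b) = sqrt(C1 + b^2)


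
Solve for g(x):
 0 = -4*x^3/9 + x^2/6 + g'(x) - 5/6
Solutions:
 g(x) = C1 + x^4/9 - x^3/18 + 5*x/6


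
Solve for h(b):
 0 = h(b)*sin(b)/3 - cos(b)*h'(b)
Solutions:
 h(b) = C1/cos(b)^(1/3)


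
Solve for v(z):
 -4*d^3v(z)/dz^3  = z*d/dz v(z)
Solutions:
 v(z) = C1 + Integral(C2*airyai(-2^(1/3)*z/2) + C3*airybi(-2^(1/3)*z/2), z)


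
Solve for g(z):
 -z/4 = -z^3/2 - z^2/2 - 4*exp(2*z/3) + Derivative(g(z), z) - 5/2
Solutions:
 g(z) = C1 + z^4/8 + z^3/6 - z^2/8 + 5*z/2 + 6*exp(2*z/3)


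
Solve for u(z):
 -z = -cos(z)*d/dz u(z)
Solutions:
 u(z) = C1 + Integral(z/cos(z), z)


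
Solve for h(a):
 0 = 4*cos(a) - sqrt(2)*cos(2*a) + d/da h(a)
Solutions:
 h(a) = C1 - 4*sin(a) + sqrt(2)*sin(2*a)/2


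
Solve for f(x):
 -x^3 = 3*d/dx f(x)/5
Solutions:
 f(x) = C1 - 5*x^4/12


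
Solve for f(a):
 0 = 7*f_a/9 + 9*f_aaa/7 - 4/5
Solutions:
 f(a) = C1 + C2*sin(7*a/9) + C3*cos(7*a/9) + 36*a/35


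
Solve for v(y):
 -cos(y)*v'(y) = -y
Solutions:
 v(y) = C1 + Integral(y/cos(y), y)


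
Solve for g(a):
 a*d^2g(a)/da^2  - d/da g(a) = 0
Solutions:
 g(a) = C1 + C2*a^2


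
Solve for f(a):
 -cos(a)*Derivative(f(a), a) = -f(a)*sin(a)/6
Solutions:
 f(a) = C1/cos(a)^(1/6)


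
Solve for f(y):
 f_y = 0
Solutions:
 f(y) = C1


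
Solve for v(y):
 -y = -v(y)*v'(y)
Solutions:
 v(y) = -sqrt(C1 + y^2)
 v(y) = sqrt(C1 + y^2)


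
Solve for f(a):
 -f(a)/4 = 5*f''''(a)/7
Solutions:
 f(a) = (C1*sin(5^(3/4)*7^(1/4)*a/10) + C2*cos(5^(3/4)*7^(1/4)*a/10))*exp(-5^(3/4)*7^(1/4)*a/10) + (C3*sin(5^(3/4)*7^(1/4)*a/10) + C4*cos(5^(3/4)*7^(1/4)*a/10))*exp(5^(3/4)*7^(1/4)*a/10)


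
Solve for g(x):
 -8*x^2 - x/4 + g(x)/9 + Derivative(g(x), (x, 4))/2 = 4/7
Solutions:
 g(x) = 72*x^2 + 9*x/4 + (C1*sin(2^(3/4)*sqrt(3)*x/6) + C2*cos(2^(3/4)*sqrt(3)*x/6))*exp(-2^(3/4)*sqrt(3)*x/6) + (C3*sin(2^(3/4)*sqrt(3)*x/6) + C4*cos(2^(3/4)*sqrt(3)*x/6))*exp(2^(3/4)*sqrt(3)*x/6) + 36/7


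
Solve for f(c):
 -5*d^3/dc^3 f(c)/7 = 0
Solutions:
 f(c) = C1 + C2*c + C3*c^2


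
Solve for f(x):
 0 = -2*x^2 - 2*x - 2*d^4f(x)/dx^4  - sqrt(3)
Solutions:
 f(x) = C1 + C2*x + C3*x^2 + C4*x^3 - x^6/360 - x^5/120 - sqrt(3)*x^4/48


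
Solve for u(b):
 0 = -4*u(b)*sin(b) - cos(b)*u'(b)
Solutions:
 u(b) = C1*cos(b)^4


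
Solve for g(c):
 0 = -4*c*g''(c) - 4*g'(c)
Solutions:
 g(c) = C1 + C2*log(c)


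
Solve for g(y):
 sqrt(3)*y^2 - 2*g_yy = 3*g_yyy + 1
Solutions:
 g(y) = C1 + C2*y + C3*exp(-2*y/3) + sqrt(3)*y^4/24 - sqrt(3)*y^3/4 + y^2*(-2 + 9*sqrt(3))/8


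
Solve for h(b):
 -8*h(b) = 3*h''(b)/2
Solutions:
 h(b) = C1*sin(4*sqrt(3)*b/3) + C2*cos(4*sqrt(3)*b/3)


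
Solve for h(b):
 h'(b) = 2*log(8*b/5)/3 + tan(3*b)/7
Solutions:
 h(b) = C1 + 2*b*log(b)/3 - 2*b*log(5)/3 - 2*b/3 + 2*b*log(2) - log(cos(3*b))/21


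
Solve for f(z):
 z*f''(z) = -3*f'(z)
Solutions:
 f(z) = C1 + C2/z^2


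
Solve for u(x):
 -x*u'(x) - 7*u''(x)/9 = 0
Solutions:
 u(x) = C1 + C2*erf(3*sqrt(14)*x/14)


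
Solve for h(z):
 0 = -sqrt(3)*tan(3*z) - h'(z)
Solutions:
 h(z) = C1 + sqrt(3)*log(cos(3*z))/3
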